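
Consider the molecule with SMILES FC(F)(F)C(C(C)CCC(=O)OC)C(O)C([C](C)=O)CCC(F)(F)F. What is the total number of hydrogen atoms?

22

Walk through each heavy atom and fill implicit hydrogens from standard valence (C 4, N 3, O 2, S 2, halogen 1):
  atom 1: F (halogen, monovalent) → 0 H
  atom 2: C, bond orders sum to 4 (valence 4) → 0 H
  atom 3: F (halogen, monovalent) → 0 H
  atom 4: F (halogen, monovalent) → 0 H
  atom 5: C, bond orders sum to 3 (valence 4) → 1 H
  atom 6: C, bond orders sum to 3 (valence 4) → 1 H
  atom 7: C, bond orders sum to 1 (valence 4) → 3 H
  atom 8: C, bond orders sum to 2 (valence 4) → 2 H
  atom 9: C, bond orders sum to 2 (valence 4) → 2 H
  atom 10: C, bond orders sum to 4 (valence 4) → 0 H
  atom 11: O, bond orders sum to 2 (valence 2) → 0 H
  atom 12: O, bond orders sum to 2 (valence 2) → 0 H
  atom 13: C, bond orders sum to 1 (valence 4) → 3 H
  atom 14: C, bond orders sum to 3 (valence 4) → 1 H
  atom 15: O, bond orders sum to 1 (valence 2) → 1 H
  atom 16: C, bond orders sum to 3 (valence 4) → 1 H
  atom 17: C with explicit H count 0
  atom 18: C, bond orders sum to 1 (valence 4) → 3 H
  atom 19: O, bond orders sum to 2 (valence 2) → 0 H
  atom 20: C, bond orders sum to 2 (valence 4) → 2 H
  atom 21: C, bond orders sum to 2 (valence 4) → 2 H
  atom 22: C, bond orders sum to 4 (valence 4) → 0 H
  atom 23: F (halogen, monovalent) → 0 H
  atom 24: F (halogen, monovalent) → 0 H
  atom 25: F (halogen, monovalent) → 0 H
Total hydrogens: 22.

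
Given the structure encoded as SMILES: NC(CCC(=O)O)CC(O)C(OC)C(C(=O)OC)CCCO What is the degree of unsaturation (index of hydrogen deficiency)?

Degree of unsaturation = (number of rings) + (number of π bonds).
Ring closures in the SMILES: 0.
π bonds: 2 double bonds (each 1 DoU) → 2 DoU from unsaturation.
Total DoU = 0 + 2 = 2.

2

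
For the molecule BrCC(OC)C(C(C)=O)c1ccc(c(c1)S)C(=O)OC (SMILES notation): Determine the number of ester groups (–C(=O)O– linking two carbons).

1

The ester motif appears at heavy-atom position 17 in the SMILES.
Other groups present: 1 ether, 1 ketone, 1 thiol.
Ester count: 1.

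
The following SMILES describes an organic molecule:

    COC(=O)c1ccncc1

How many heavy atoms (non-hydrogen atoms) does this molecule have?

10

Every atom symbol written in the SMILES (organic subset) is one heavy atom; implicit H are not written.
Heavy atoms by element → C:7, N:1, O:2.
Total: 10.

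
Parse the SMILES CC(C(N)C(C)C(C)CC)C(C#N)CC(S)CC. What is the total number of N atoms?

Scan the SMILES for N atoms (remember two-letter symbols like Cl and Br are single atoms).
Nitrogen count: 2.

2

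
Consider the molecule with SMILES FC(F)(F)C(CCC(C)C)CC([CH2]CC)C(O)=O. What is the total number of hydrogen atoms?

23

Walk through each heavy atom and fill implicit hydrogens from standard valence (C 4, N 3, O 2, S 2, halogen 1):
  atom 1: F (halogen, monovalent) → 0 H
  atom 2: C, bond orders sum to 4 (valence 4) → 0 H
  atom 3: F (halogen, monovalent) → 0 H
  atom 4: F (halogen, monovalent) → 0 H
  atom 5: C, bond orders sum to 3 (valence 4) → 1 H
  atom 6: C, bond orders sum to 2 (valence 4) → 2 H
  atom 7: C, bond orders sum to 2 (valence 4) → 2 H
  atom 8: C, bond orders sum to 3 (valence 4) → 1 H
  atom 9: C, bond orders sum to 1 (valence 4) → 3 H
  atom 10: C, bond orders sum to 1 (valence 4) → 3 H
  atom 11: C, bond orders sum to 2 (valence 4) → 2 H
  atom 12: C, bond orders sum to 3 (valence 4) → 1 H
  atom 13: C with explicit H count 2
  atom 14: C, bond orders sum to 2 (valence 4) → 2 H
  atom 15: C, bond orders sum to 1 (valence 4) → 3 H
  atom 16: C, bond orders sum to 4 (valence 4) → 0 H
  atom 17: O, bond orders sum to 1 (valence 2) → 1 H
  atom 18: O, bond orders sum to 2 (valence 2) → 0 H
Total hydrogens: 23.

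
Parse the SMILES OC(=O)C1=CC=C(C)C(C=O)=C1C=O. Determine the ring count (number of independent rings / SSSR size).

1

In SMILES, each pair of matching ring-closure digits denotes one ring-closing bond; the number of such bonds equals the number of independent rings.
Ring-closure bonds here: 1.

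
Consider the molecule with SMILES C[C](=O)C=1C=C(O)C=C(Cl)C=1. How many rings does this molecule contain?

1

In SMILES, each pair of matching ring-closure digits denotes one ring-closing bond; the number of such bonds equals the number of independent rings.
Ring-closure bonds here: 1.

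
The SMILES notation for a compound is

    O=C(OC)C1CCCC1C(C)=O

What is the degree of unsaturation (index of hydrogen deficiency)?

Molecular formula: C9H14O3.
DoU = (2C + 2 + N − H − X) / 2, where X is the halogen count and O/S are ignored.
    = (2·9 + 2 + 0 − 14 − 0) / 2 = 6 / 2 = 3.

3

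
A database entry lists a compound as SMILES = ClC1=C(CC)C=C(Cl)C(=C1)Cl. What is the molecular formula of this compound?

Walk through each heavy atom and fill implicit hydrogens from standard valence (C 4, N 3, O 2, S 2, halogen 1):
  atom 1: Cl (halogen, monovalent) → 0 H
  atom 2: C, bond orders sum to 4 (valence 4) → 0 H
  atom 3: C, bond orders sum to 4 (valence 4) → 0 H
  atom 4: C, bond orders sum to 2 (valence 4) → 2 H
  atom 5: C, bond orders sum to 1 (valence 4) → 3 H
  atom 6: C, bond orders sum to 3 (valence 4) → 1 H
  atom 7: C, bond orders sum to 4 (valence 4) → 0 H
  atom 8: Cl (halogen, monovalent) → 0 H
  atom 9: C, bond orders sum to 4 (valence 4) → 0 H
  atom 10: C, bond orders sum to 3 (valence 4) → 1 H
  atom 11: Cl (halogen, monovalent) → 0 H
Totals → C:8, H:7, Cl:3.
In Hill order: C8H7Cl3.

C8H7Cl3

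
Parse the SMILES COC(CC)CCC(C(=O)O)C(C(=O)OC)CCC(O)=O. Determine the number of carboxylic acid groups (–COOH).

The carboxylic acid motif appears at heavy-atom positions 9, 19 in the SMILES.
Other groups present: 1 ester, 1 ether.
Carboxylic acid count: 2.

2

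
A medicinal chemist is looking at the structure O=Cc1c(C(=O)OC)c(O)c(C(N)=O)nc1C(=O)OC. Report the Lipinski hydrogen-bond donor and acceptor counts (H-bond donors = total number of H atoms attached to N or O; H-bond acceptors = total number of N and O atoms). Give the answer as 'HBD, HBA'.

3, 9

Donors: find every N or O and count the H atoms it carries.
  atom 1 (O): bond orders sum to 2 → 0 H
  atom 6 (O): bond orders sum to 2 → 0 H
  atom 7 (O): bond orders sum to 2 → 0 H
  atom 10 (O): bond orders sum to 1 → 1 H
  atom 13 (N): bond orders sum to 1 → 2 H
  atom 14 (O): bond orders sum to 2 → 0 H
  atom 15 (N): bond orders sum to 3 → 0 H
  atom 18 (O): bond orders sum to 2 → 0 H
  atom 19 (O): bond orders sum to 2 → 0 H
Lipinski HBD = 3.
Acceptors: N atoms = 2, O atoms = 7 → HBA = 9.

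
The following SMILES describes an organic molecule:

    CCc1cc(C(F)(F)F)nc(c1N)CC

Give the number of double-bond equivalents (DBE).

Molecular formula: C10H13F3N2.
DoU = (2C + 2 + N − H − X) / 2, where X is the halogen count and O/S are ignored.
    = (2·10 + 2 + 2 − 13 − 3) / 2 = 8 / 2 = 4.

4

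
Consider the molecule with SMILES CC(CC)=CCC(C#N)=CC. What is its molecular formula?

Walk through each heavy atom and fill implicit hydrogens from standard valence (C 4, N 3, O 2, S 2, halogen 1):
  atom 1: C, bond orders sum to 1 (valence 4) → 3 H
  atom 2: C, bond orders sum to 4 (valence 4) → 0 H
  atom 3: C, bond orders sum to 2 (valence 4) → 2 H
  atom 4: C, bond orders sum to 1 (valence 4) → 3 H
  atom 5: C, bond orders sum to 3 (valence 4) → 1 H
  atom 6: C, bond orders sum to 2 (valence 4) → 2 H
  atom 7: C, bond orders sum to 4 (valence 4) → 0 H
  atom 8: C, bond orders sum to 4 (valence 4) → 0 H
  atom 9: N, bond orders sum to 3 (valence 3) → 0 H
  atom 10: C, bond orders sum to 3 (valence 4) → 1 H
  atom 11: C, bond orders sum to 1 (valence 4) → 3 H
Totals → C:10, H:15, N:1.
In Hill order: C10H15N.

C10H15N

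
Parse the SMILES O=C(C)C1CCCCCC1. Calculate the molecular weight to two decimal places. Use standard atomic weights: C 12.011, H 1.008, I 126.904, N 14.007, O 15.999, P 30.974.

First, the molecular formula is C9H16O (counting implicit H from valence).
  C: 9 × 12.011 = 108.099
  H: 16 × 1.008 = 16.128
  O: 1 × 15.999 = 15.999
Sum: 9×12.011 + 16×1.008 + 1×15.999 = 140.226 → 140.23 g/mol.

140.23 g/mol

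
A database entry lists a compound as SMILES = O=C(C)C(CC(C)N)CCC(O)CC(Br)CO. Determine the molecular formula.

C12H24BrNO3

Walk through each heavy atom and fill implicit hydrogens from standard valence (C 4, N 3, O 2, S 2, halogen 1):
  atom 1: O, bond orders sum to 2 (valence 2) → 0 H
  atom 2: C, bond orders sum to 4 (valence 4) → 0 H
  atom 3: C, bond orders sum to 1 (valence 4) → 3 H
  atom 4: C, bond orders sum to 3 (valence 4) → 1 H
  atom 5: C, bond orders sum to 2 (valence 4) → 2 H
  atom 6: C, bond orders sum to 3 (valence 4) → 1 H
  atom 7: C, bond orders sum to 1 (valence 4) → 3 H
  atom 8: N, bond orders sum to 1 (valence 3) → 2 H
  atom 9: C, bond orders sum to 2 (valence 4) → 2 H
  atom 10: C, bond orders sum to 2 (valence 4) → 2 H
  atom 11: C, bond orders sum to 3 (valence 4) → 1 H
  atom 12: O, bond orders sum to 1 (valence 2) → 1 H
  atom 13: C, bond orders sum to 2 (valence 4) → 2 H
  atom 14: C, bond orders sum to 3 (valence 4) → 1 H
  atom 15: Br (halogen, monovalent) → 0 H
  atom 16: C, bond orders sum to 2 (valence 4) → 2 H
  atom 17: O, bond orders sum to 1 (valence 2) → 1 H
Totals → C:12, H:24, Br:1, N:1, O:3.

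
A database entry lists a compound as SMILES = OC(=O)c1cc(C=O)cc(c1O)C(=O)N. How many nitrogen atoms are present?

1

Scan the SMILES for N atoms (remember two-letter symbols like Cl and Br are single atoms).
Nitrogen count: 1.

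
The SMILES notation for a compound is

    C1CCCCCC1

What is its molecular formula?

Walk through each heavy atom and fill implicit hydrogens from standard valence (C 4, N 3, O 2, S 2, halogen 1):
  atom 1: C, bond orders sum to 2 (valence 4) → 2 H
  atom 2: C, bond orders sum to 2 (valence 4) → 2 H
  atom 3: C, bond orders sum to 2 (valence 4) → 2 H
  atom 4: C, bond orders sum to 2 (valence 4) → 2 H
  atom 5: C, bond orders sum to 2 (valence 4) → 2 H
  atom 6: C, bond orders sum to 2 (valence 4) → 2 H
  atom 7: C, bond orders sum to 2 (valence 4) → 2 H
Totals → C:7, H:14.

C7H14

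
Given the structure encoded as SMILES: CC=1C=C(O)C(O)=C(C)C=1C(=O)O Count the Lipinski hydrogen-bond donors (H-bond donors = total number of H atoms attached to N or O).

3

Donors: find every N or O and count the H atoms it carries.
  atom 5 (O): bond orders sum to 1 → 1 H
  atom 7 (O): bond orders sum to 1 → 1 H
  atom 12 (O): bond orders sum to 2 → 0 H
  atom 13 (O): bond orders sum to 1 → 1 H
Lipinski HBD = 3.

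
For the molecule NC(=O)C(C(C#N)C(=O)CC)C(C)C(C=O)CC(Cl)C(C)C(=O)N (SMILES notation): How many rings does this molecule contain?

In SMILES, each pair of matching ring-closure digits denotes one ring-closing bond; the number of such bonds equals the number of independent rings.
Ring-closure bonds here: 0.

0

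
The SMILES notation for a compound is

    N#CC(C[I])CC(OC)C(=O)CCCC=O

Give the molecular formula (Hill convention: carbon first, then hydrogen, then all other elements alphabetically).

Walk through each heavy atom and fill implicit hydrogens from standard valence (C 4, N 3, O 2, S 2, halogen 1):
  atom 1: N, bond orders sum to 3 (valence 3) → 0 H
  atom 2: C, bond orders sum to 4 (valence 4) → 0 H
  atom 3: C, bond orders sum to 3 (valence 4) → 1 H
  atom 4: C, bond orders sum to 2 (valence 4) → 2 H
  atom 5: I with explicit H count 0
  atom 6: C, bond orders sum to 2 (valence 4) → 2 H
  atom 7: C, bond orders sum to 3 (valence 4) → 1 H
  atom 8: O, bond orders sum to 2 (valence 2) → 0 H
  atom 9: C, bond orders sum to 1 (valence 4) → 3 H
  atom 10: C, bond orders sum to 4 (valence 4) → 0 H
  atom 11: O, bond orders sum to 2 (valence 2) → 0 H
  atom 12: C, bond orders sum to 2 (valence 4) → 2 H
  atom 13: C, bond orders sum to 2 (valence 4) → 2 H
  atom 14: C, bond orders sum to 2 (valence 4) → 2 H
  atom 15: C, bond orders sum to 3 (valence 4) → 1 H
  atom 16: O, bond orders sum to 2 (valence 2) → 0 H
Totals → C:11, H:16, I:1, N:1, O:3.
In Hill order: C11H16INO3.

C11H16INO3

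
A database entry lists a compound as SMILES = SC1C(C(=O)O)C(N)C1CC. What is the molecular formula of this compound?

Walk through each heavy atom and fill implicit hydrogens from standard valence (C 4, N 3, O 2, S 2, halogen 1):
  atom 1: S, bond orders sum to 1 (valence 2) → 1 H
  atom 2: C, bond orders sum to 3 (valence 4) → 1 H
  atom 3: C, bond orders sum to 3 (valence 4) → 1 H
  atom 4: C, bond orders sum to 4 (valence 4) → 0 H
  atom 5: O, bond orders sum to 2 (valence 2) → 0 H
  atom 6: O, bond orders sum to 1 (valence 2) → 1 H
  atom 7: C, bond orders sum to 3 (valence 4) → 1 H
  atom 8: N, bond orders sum to 1 (valence 3) → 2 H
  atom 9: C, bond orders sum to 3 (valence 4) → 1 H
  atom 10: C, bond orders sum to 2 (valence 4) → 2 H
  atom 11: C, bond orders sum to 1 (valence 4) → 3 H
Totals → C:7, H:13, N:1, O:2, S:1.

C7H13NO2S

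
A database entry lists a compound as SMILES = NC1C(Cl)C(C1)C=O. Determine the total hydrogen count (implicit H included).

8

Walk through each heavy atom and fill implicit hydrogens from standard valence (C 4, N 3, O 2, S 2, halogen 1):
  atom 1: N, bond orders sum to 1 (valence 3) → 2 H
  atom 2: C, bond orders sum to 3 (valence 4) → 1 H
  atom 3: C, bond orders sum to 3 (valence 4) → 1 H
  atom 4: Cl (halogen, monovalent) → 0 H
  atom 5: C, bond orders sum to 3 (valence 4) → 1 H
  atom 6: C, bond orders sum to 2 (valence 4) → 2 H
  atom 7: C, bond orders sum to 3 (valence 4) → 1 H
  atom 8: O, bond orders sum to 2 (valence 2) → 0 H
Total hydrogens: 8.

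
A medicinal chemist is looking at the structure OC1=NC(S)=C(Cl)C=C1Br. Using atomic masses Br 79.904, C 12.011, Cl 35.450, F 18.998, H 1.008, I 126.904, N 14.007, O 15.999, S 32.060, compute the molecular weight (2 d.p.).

240.50 g/mol

First, the molecular formula is C5H3BrClNOS (counting implicit H from valence).
  Br: 1 × 79.904 = 79.904
  C: 5 × 12.011 = 60.055
  Cl: 1 × 35.450 = 35.450
  H: 3 × 1.008 = 3.024
  N: 1 × 14.007 = 14.007
  O: 1 × 15.999 = 15.999
  S: 1 × 32.060 = 32.060
Sum: 1×79.904 + 5×12.011 + 1×35.450 + 3×1.008 + 1×14.007 + 1×15.999 + 1×32.060 = 240.499 → 240.50 g/mol.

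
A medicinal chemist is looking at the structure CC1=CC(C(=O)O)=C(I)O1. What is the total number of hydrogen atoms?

5

Walk through each heavy atom and fill implicit hydrogens from standard valence (C 4, N 3, O 2, S 2, halogen 1):
  atom 1: C, bond orders sum to 1 (valence 4) → 3 H
  atom 2: C, bond orders sum to 4 (valence 4) → 0 H
  atom 3: C, bond orders sum to 3 (valence 4) → 1 H
  atom 4: C, bond orders sum to 4 (valence 4) → 0 H
  atom 5: C, bond orders sum to 4 (valence 4) → 0 H
  atom 6: O, bond orders sum to 2 (valence 2) → 0 H
  atom 7: O, bond orders sum to 1 (valence 2) → 1 H
  atom 8: C, bond orders sum to 4 (valence 4) → 0 H
  atom 9: I (halogen, monovalent) → 0 H
  atom 10: O, bond orders sum to 2 (valence 2) → 0 H
Total hydrogens: 5.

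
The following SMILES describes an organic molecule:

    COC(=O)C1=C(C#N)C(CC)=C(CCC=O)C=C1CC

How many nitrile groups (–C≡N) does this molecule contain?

1

The nitrile motif appears at heavy-atom position 7 in the SMILES.
Other groups present: 1 aldehyde, 1 ester.
Nitrile count: 1.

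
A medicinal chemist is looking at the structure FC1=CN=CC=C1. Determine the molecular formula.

Walk through each heavy atom and fill implicit hydrogens from standard valence (C 4, N 3, O 2, S 2, halogen 1):
  atom 1: F (halogen, monovalent) → 0 H
  atom 2: C, bond orders sum to 4 (valence 4) → 0 H
  atom 3: C, bond orders sum to 3 (valence 4) → 1 H
  atom 4: N, bond orders sum to 3 (valence 3) → 0 H
  atom 5: C, bond orders sum to 3 (valence 4) → 1 H
  atom 6: C, bond orders sum to 3 (valence 4) → 1 H
  atom 7: C, bond orders sum to 3 (valence 4) → 1 H
Totals → C:5, H:4, F:1, N:1.

C5H4FN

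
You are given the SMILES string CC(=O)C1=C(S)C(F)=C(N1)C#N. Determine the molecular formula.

C7H5FN2OS

Walk through each heavy atom and fill implicit hydrogens from standard valence (C 4, N 3, O 2, S 2, halogen 1):
  atom 1: C, bond orders sum to 1 (valence 4) → 3 H
  atom 2: C, bond orders sum to 4 (valence 4) → 0 H
  atom 3: O, bond orders sum to 2 (valence 2) → 0 H
  atom 4: C, bond orders sum to 4 (valence 4) → 0 H
  atom 5: C, bond orders sum to 4 (valence 4) → 0 H
  atom 6: S, bond orders sum to 1 (valence 2) → 1 H
  atom 7: C, bond orders sum to 4 (valence 4) → 0 H
  atom 8: F (halogen, monovalent) → 0 H
  atom 9: C, bond orders sum to 4 (valence 4) → 0 H
  atom 10: N, bond orders sum to 2 (valence 3) → 1 H
  atom 11: C, bond orders sum to 4 (valence 4) → 0 H
  atom 12: N, bond orders sum to 3 (valence 3) → 0 H
Totals → C:7, H:5, F:1, N:2, O:1, S:1.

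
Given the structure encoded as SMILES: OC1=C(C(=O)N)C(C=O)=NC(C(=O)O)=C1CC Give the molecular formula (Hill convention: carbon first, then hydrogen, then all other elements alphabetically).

Walk through each heavy atom and fill implicit hydrogens from standard valence (C 4, N 3, O 2, S 2, halogen 1):
  atom 1: O, bond orders sum to 1 (valence 2) → 1 H
  atom 2: C, bond orders sum to 4 (valence 4) → 0 H
  atom 3: C, bond orders sum to 4 (valence 4) → 0 H
  atom 4: C, bond orders sum to 4 (valence 4) → 0 H
  atom 5: O, bond orders sum to 2 (valence 2) → 0 H
  atom 6: N, bond orders sum to 1 (valence 3) → 2 H
  atom 7: C, bond orders sum to 4 (valence 4) → 0 H
  atom 8: C, bond orders sum to 3 (valence 4) → 1 H
  atom 9: O, bond orders sum to 2 (valence 2) → 0 H
  atom 10: N, bond orders sum to 3 (valence 3) → 0 H
  atom 11: C, bond orders sum to 4 (valence 4) → 0 H
  atom 12: C, bond orders sum to 4 (valence 4) → 0 H
  atom 13: O, bond orders sum to 2 (valence 2) → 0 H
  atom 14: O, bond orders sum to 1 (valence 2) → 1 H
  atom 15: C, bond orders sum to 4 (valence 4) → 0 H
  atom 16: C, bond orders sum to 2 (valence 4) → 2 H
  atom 17: C, bond orders sum to 1 (valence 4) → 3 H
Totals → C:10, H:10, N:2, O:5.

C10H10N2O5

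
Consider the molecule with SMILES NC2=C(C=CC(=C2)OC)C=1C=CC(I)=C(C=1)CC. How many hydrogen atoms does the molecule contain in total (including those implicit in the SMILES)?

Walk through each heavy atom and fill implicit hydrogens from standard valence (C 4, N 3, O 2, S 2, halogen 1):
  atom 1: N, bond orders sum to 1 (valence 3) → 2 H
  atom 2: C, bond orders sum to 4 (valence 4) → 0 H
  atom 3: C, bond orders sum to 4 (valence 4) → 0 H
  atom 4: C, bond orders sum to 3 (valence 4) → 1 H
  atom 5: C, bond orders sum to 3 (valence 4) → 1 H
  atom 6: C, bond orders sum to 4 (valence 4) → 0 H
  atom 7: C, bond orders sum to 3 (valence 4) → 1 H
  atom 8: O, bond orders sum to 2 (valence 2) → 0 H
  atom 9: C, bond orders sum to 1 (valence 4) → 3 H
  atom 10: C, bond orders sum to 4 (valence 4) → 0 H
  atom 11: C, bond orders sum to 3 (valence 4) → 1 H
  atom 12: C, bond orders sum to 3 (valence 4) → 1 H
  atom 13: C, bond orders sum to 4 (valence 4) → 0 H
  atom 14: I (halogen, monovalent) → 0 H
  atom 15: C, bond orders sum to 4 (valence 4) → 0 H
  atom 16: C, bond orders sum to 3 (valence 4) → 1 H
  atom 17: C, bond orders sum to 2 (valence 4) → 2 H
  atom 18: C, bond orders sum to 1 (valence 4) → 3 H
Total hydrogens: 16.

16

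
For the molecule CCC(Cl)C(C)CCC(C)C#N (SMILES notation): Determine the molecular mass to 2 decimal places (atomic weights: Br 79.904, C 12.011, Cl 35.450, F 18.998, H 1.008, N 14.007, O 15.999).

187.71 g/mol

First, the molecular formula is C10H18ClN (counting implicit H from valence).
  C: 10 × 12.011 = 120.110
  Cl: 1 × 35.450 = 35.450
  H: 18 × 1.008 = 18.144
  N: 1 × 14.007 = 14.007
Sum: 10×12.011 + 1×35.450 + 18×1.008 + 1×14.007 = 187.711 → 187.71 g/mol.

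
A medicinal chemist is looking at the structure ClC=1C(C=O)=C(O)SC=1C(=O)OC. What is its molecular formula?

C7H5ClO4S

Walk through each heavy atom and fill implicit hydrogens from standard valence (C 4, N 3, O 2, S 2, halogen 1):
  atom 1: Cl (halogen, monovalent) → 0 H
  atom 2: C, bond orders sum to 4 (valence 4) → 0 H
  atom 3: C, bond orders sum to 4 (valence 4) → 0 H
  atom 4: C, bond orders sum to 3 (valence 4) → 1 H
  atom 5: O, bond orders sum to 2 (valence 2) → 0 H
  atom 6: C, bond orders sum to 4 (valence 4) → 0 H
  atom 7: O, bond orders sum to 1 (valence 2) → 1 H
  atom 8: S, bond orders sum to 2 (valence 2) → 0 H
  atom 9: C, bond orders sum to 4 (valence 4) → 0 H
  atom 10: C, bond orders sum to 4 (valence 4) → 0 H
  atom 11: O, bond orders sum to 2 (valence 2) → 0 H
  atom 12: O, bond orders sum to 2 (valence 2) → 0 H
  atom 13: C, bond orders sum to 1 (valence 4) → 3 H
Totals → C:7, H:5, Cl:1, O:4, S:1.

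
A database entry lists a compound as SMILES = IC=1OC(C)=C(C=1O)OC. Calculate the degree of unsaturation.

Molecular formula: C6H7IO3.
DoU = (2C + 2 + N − H − X) / 2, where X is the halogen count and O/S are ignored.
    = (2·6 + 2 + 0 − 7 − 1) / 2 = 6 / 2 = 3.

3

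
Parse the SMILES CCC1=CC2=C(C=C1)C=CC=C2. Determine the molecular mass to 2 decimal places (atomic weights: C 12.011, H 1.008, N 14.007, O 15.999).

First, the molecular formula is C12H12 (counting implicit H from valence).
  C: 12 × 12.011 = 144.132
  H: 12 × 1.008 = 12.096
Sum: 12×12.011 + 12×1.008 = 156.228 → 156.23 g/mol.

156.23 g/mol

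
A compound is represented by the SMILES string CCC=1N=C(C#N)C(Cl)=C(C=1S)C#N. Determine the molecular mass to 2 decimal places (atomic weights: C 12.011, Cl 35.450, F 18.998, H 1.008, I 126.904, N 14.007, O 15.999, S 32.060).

First, the molecular formula is C9H6ClN3S (counting implicit H from valence).
  C: 9 × 12.011 = 108.099
  Cl: 1 × 35.450 = 35.450
  H: 6 × 1.008 = 6.048
  N: 3 × 14.007 = 42.021
  S: 1 × 32.060 = 32.060
Sum: 9×12.011 + 1×35.450 + 6×1.008 + 3×14.007 + 1×32.060 = 223.678 → 223.68 g/mol.

223.68 g/mol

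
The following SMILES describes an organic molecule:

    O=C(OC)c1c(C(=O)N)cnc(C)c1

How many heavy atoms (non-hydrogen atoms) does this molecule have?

14

Every atom symbol written in the SMILES (organic subset) is one heavy atom; implicit H are not written.
Heavy atoms by element → C:9, N:2, O:3.
Total: 14.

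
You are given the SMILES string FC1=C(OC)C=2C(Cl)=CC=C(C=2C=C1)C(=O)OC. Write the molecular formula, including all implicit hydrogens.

Walk through each heavy atom and fill implicit hydrogens from standard valence (C 4, N 3, O 2, S 2, halogen 1):
  atom 1: F (halogen, monovalent) → 0 H
  atom 2: C, bond orders sum to 4 (valence 4) → 0 H
  atom 3: C, bond orders sum to 4 (valence 4) → 0 H
  atom 4: O, bond orders sum to 2 (valence 2) → 0 H
  atom 5: C, bond orders sum to 1 (valence 4) → 3 H
  atom 6: C, bond orders sum to 4 (valence 4) → 0 H
  atom 7: C, bond orders sum to 4 (valence 4) → 0 H
  atom 8: Cl (halogen, monovalent) → 0 H
  atom 9: C, bond orders sum to 3 (valence 4) → 1 H
  atom 10: C, bond orders sum to 3 (valence 4) → 1 H
  atom 11: C, bond orders sum to 4 (valence 4) → 0 H
  atom 12: C, bond orders sum to 4 (valence 4) → 0 H
  atom 13: C, bond orders sum to 3 (valence 4) → 1 H
  atom 14: C, bond orders sum to 3 (valence 4) → 1 H
  atom 15: C, bond orders sum to 4 (valence 4) → 0 H
  atom 16: O, bond orders sum to 2 (valence 2) → 0 H
  atom 17: O, bond orders sum to 2 (valence 2) → 0 H
  atom 18: C, bond orders sum to 1 (valence 4) → 3 H
Totals → C:13, H:10, Cl:1, F:1, O:3.

C13H10ClFO3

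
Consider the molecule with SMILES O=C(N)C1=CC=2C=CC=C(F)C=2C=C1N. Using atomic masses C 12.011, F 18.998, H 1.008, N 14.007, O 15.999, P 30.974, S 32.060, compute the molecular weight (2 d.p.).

First, the molecular formula is C11H9FN2O (counting implicit H from valence).
  C: 11 × 12.011 = 132.121
  F: 1 × 18.998 = 18.998
  H: 9 × 1.008 = 9.072
  N: 2 × 14.007 = 28.014
  O: 1 × 15.999 = 15.999
Sum: 11×12.011 + 1×18.998 + 9×1.008 + 2×14.007 + 1×15.999 = 204.204 → 204.20 g/mol.

204.20 g/mol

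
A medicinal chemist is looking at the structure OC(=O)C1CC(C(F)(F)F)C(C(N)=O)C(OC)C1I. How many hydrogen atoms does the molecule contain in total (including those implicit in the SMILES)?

Walk through each heavy atom and fill implicit hydrogens from standard valence (C 4, N 3, O 2, S 2, halogen 1):
  atom 1: O, bond orders sum to 1 (valence 2) → 1 H
  atom 2: C, bond orders sum to 4 (valence 4) → 0 H
  atom 3: O, bond orders sum to 2 (valence 2) → 0 H
  atom 4: C, bond orders sum to 3 (valence 4) → 1 H
  atom 5: C, bond orders sum to 2 (valence 4) → 2 H
  atom 6: C, bond orders sum to 3 (valence 4) → 1 H
  atom 7: C, bond orders sum to 4 (valence 4) → 0 H
  atom 8: F (halogen, monovalent) → 0 H
  atom 9: F (halogen, monovalent) → 0 H
  atom 10: F (halogen, monovalent) → 0 H
  atom 11: C, bond orders sum to 3 (valence 4) → 1 H
  atom 12: C, bond orders sum to 4 (valence 4) → 0 H
  atom 13: N, bond orders sum to 1 (valence 3) → 2 H
  atom 14: O, bond orders sum to 2 (valence 2) → 0 H
  atom 15: C, bond orders sum to 3 (valence 4) → 1 H
  atom 16: O, bond orders sum to 2 (valence 2) → 0 H
  atom 17: C, bond orders sum to 1 (valence 4) → 3 H
  atom 18: C, bond orders sum to 3 (valence 4) → 1 H
  atom 19: I (halogen, monovalent) → 0 H
Total hydrogens: 13.

13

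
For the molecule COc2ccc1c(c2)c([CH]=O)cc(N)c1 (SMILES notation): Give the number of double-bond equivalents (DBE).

8

Molecular formula: C12H11NO2.
DoU = (2C + 2 + N − H − X) / 2, where X is the halogen count and O/S are ignored.
    = (2·12 + 2 + 1 − 11 − 0) / 2 = 16 / 2 = 8.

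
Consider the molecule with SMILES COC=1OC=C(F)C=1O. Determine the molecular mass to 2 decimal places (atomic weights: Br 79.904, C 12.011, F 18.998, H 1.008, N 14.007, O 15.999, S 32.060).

132.09 g/mol

First, the molecular formula is C5H5FO3 (counting implicit H from valence).
  C: 5 × 12.011 = 60.055
  F: 1 × 18.998 = 18.998
  H: 5 × 1.008 = 5.040
  O: 3 × 15.999 = 47.997
Sum: 5×12.011 + 1×18.998 + 5×1.008 + 3×15.999 = 132.090 → 132.09 g/mol.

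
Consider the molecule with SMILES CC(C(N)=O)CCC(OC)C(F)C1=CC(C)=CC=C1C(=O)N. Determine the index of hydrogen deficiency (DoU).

6

Molecular formula: C16H23FN2O3.
DoU = (2C + 2 + N − H − X) / 2, where X is the halogen count and O/S are ignored.
    = (2·16 + 2 + 2 − 23 − 1) / 2 = 12 / 2 = 6.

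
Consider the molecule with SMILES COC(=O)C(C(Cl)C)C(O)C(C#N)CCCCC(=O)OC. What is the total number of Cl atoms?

Scan the SMILES for Cl atoms (remember two-letter symbols like Cl and Br are single atoms).
Chlorine count: 1.

1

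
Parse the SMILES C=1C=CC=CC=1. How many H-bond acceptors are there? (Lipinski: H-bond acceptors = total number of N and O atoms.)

N atoms: 0; O atoms: 0.
Lipinski HBA = 0 + 0 = 0.

0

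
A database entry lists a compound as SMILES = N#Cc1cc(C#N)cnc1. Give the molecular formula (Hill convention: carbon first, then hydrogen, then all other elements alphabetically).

C7H3N3

Walk through each heavy atom and fill implicit hydrogens from standard valence (C 4, N 3, O 2, S 2, halogen 1); for lowercase aromatic atoms, an aromatic c carries 1 H when it has two neighbours and 0 H with three, and aromatic n carries 0 H:
  atom 1: N, bond orders sum to 3 (valence 3) → 0 H
  atom 2: C, bond orders sum to 4 (valence 4) → 0 H
  atom 3: aromatic c, 3 neighbours → 0 H
  atom 4: aromatic c, 2 neighbours → 1 H
  atom 5: aromatic c, 3 neighbours → 0 H
  atom 6: C, bond orders sum to 4 (valence 4) → 0 H
  atom 7: N, bond orders sum to 3 (valence 3) → 0 H
  atom 8: aromatic c, 2 neighbours → 1 H
  atom 9: aromatic n, 2 neighbours → 0 H
  atom 10: aromatic c, 2 neighbours → 1 H
Totals → C:7, H:3, N:3.
In Hill order: C7H3N3.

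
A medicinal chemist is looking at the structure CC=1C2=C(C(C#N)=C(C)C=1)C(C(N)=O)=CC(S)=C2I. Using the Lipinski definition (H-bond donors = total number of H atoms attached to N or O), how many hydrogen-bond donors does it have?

Donors: find every N or O and count the H atoms it carries.
  atom 7 (N): bond orders sum to 3 → 0 H
  atom 13 (N): bond orders sum to 1 → 2 H
  atom 14 (O): bond orders sum to 2 → 0 H
Lipinski HBD = 2.

2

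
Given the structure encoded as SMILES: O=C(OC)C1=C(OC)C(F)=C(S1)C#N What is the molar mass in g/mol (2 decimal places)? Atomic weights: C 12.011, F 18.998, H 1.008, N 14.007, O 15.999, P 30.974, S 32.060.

215.20 g/mol

First, the molecular formula is C8H6FNO3S (counting implicit H from valence).
  C: 8 × 12.011 = 96.088
  F: 1 × 18.998 = 18.998
  H: 6 × 1.008 = 6.048
  N: 1 × 14.007 = 14.007
  O: 3 × 15.999 = 47.997
  S: 1 × 32.060 = 32.060
Sum: 8×12.011 + 1×18.998 + 6×1.008 + 1×14.007 + 3×15.999 + 1×32.060 = 215.198 → 215.20 g/mol.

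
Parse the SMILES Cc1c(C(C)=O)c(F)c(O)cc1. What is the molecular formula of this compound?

C9H9FO2

Walk through each heavy atom and fill implicit hydrogens from standard valence (C 4, N 3, O 2, S 2, halogen 1); for lowercase aromatic atoms, an aromatic c carries 1 H when it has two neighbours and 0 H with three, and aromatic n carries 0 H:
  atom 1: C, bond orders sum to 1 (valence 4) → 3 H
  atom 2: aromatic c, 3 neighbours → 0 H
  atom 3: aromatic c, 3 neighbours → 0 H
  atom 4: C, bond orders sum to 4 (valence 4) → 0 H
  atom 5: C, bond orders sum to 1 (valence 4) → 3 H
  atom 6: O, bond orders sum to 2 (valence 2) → 0 H
  atom 7: aromatic c, 3 neighbours → 0 H
  atom 8: F (halogen, monovalent) → 0 H
  atom 9: aromatic c, 3 neighbours → 0 H
  atom 10: O, bond orders sum to 1 (valence 2) → 1 H
  atom 11: aromatic c, 2 neighbours → 1 H
  atom 12: aromatic c, 2 neighbours → 1 H
Totals → C:9, H:9, F:1, O:2.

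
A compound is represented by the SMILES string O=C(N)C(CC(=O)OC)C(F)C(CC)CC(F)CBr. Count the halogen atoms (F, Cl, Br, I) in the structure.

3

Halogen atoms appear at heavy-atom positions 11, 17, 19 (1×Br, 2×F).
Other groups present: 1 amide, 1 ester.
Halogen count: 3.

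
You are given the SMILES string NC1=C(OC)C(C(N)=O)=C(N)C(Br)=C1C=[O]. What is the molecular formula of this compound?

Walk through each heavy atom and fill implicit hydrogens from standard valence (C 4, N 3, O 2, S 2, halogen 1):
  atom 1: N, bond orders sum to 1 (valence 3) → 2 H
  atom 2: C, bond orders sum to 4 (valence 4) → 0 H
  atom 3: C, bond orders sum to 4 (valence 4) → 0 H
  atom 4: O, bond orders sum to 2 (valence 2) → 0 H
  atom 5: C, bond orders sum to 1 (valence 4) → 3 H
  atom 6: C, bond orders sum to 4 (valence 4) → 0 H
  atom 7: C, bond orders sum to 4 (valence 4) → 0 H
  atom 8: N, bond orders sum to 1 (valence 3) → 2 H
  atom 9: O, bond orders sum to 2 (valence 2) → 0 H
  atom 10: C, bond orders sum to 4 (valence 4) → 0 H
  atom 11: N, bond orders sum to 1 (valence 3) → 2 H
  atom 12: C, bond orders sum to 4 (valence 4) → 0 H
  atom 13: Br (halogen, monovalent) → 0 H
  atom 14: C, bond orders sum to 4 (valence 4) → 0 H
  atom 15: C, bond orders sum to 3 (valence 4) → 1 H
  atom 16: O with explicit H count 0
Totals → C:9, H:10, Br:1, N:3, O:3.
In Hill order: C9H10BrN3O3.

C9H10BrN3O3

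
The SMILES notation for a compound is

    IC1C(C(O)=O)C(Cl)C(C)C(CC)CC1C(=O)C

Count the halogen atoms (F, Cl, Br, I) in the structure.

2

Halogen atoms appear at heavy-atom positions 1, 8 (1×Cl, 1×I).
Other groups present: 1 carboxylic acid, 1 ketone.
Halogen count: 2.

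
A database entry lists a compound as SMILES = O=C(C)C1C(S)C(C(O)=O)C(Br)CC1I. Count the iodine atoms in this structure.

1

Scan the SMILES for I atoms (remember two-letter symbols like Cl and Br are single atoms).
Iodine count: 1.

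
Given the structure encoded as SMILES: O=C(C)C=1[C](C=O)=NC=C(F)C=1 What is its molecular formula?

Walk through each heavy atom and fill implicit hydrogens from standard valence (C 4, N 3, O 2, S 2, halogen 1):
  atom 1: O, bond orders sum to 2 (valence 2) → 0 H
  atom 2: C, bond orders sum to 4 (valence 4) → 0 H
  atom 3: C, bond orders sum to 1 (valence 4) → 3 H
  atom 4: C, bond orders sum to 4 (valence 4) → 0 H
  atom 5: C with explicit H count 0
  atom 6: C, bond orders sum to 3 (valence 4) → 1 H
  atom 7: O, bond orders sum to 2 (valence 2) → 0 H
  atom 8: N, bond orders sum to 3 (valence 3) → 0 H
  atom 9: C, bond orders sum to 3 (valence 4) → 1 H
  atom 10: C, bond orders sum to 4 (valence 4) → 0 H
  atom 11: F (halogen, monovalent) → 0 H
  atom 12: C, bond orders sum to 3 (valence 4) → 1 H
Totals → C:8, H:6, F:1, N:1, O:2.
In Hill order: C8H6FNO2.

C8H6FNO2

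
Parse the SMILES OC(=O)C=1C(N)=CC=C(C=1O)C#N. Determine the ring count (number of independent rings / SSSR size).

In SMILES, each pair of matching ring-closure digits denotes one ring-closing bond; the number of such bonds equals the number of independent rings.
Ring-closure bonds here: 1.

1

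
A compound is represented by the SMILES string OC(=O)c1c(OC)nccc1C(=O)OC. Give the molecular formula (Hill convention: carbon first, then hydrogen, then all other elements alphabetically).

C9H9NO5

Walk through each heavy atom and fill implicit hydrogens from standard valence (C 4, N 3, O 2, S 2, halogen 1); for lowercase aromatic atoms, an aromatic c carries 1 H when it has two neighbours and 0 H with three, and aromatic n carries 0 H:
  atom 1: O, bond orders sum to 1 (valence 2) → 1 H
  atom 2: C, bond orders sum to 4 (valence 4) → 0 H
  atom 3: O, bond orders sum to 2 (valence 2) → 0 H
  atom 4: aromatic c, 3 neighbours → 0 H
  atom 5: aromatic c, 3 neighbours → 0 H
  atom 6: O, bond orders sum to 2 (valence 2) → 0 H
  atom 7: C, bond orders sum to 1 (valence 4) → 3 H
  atom 8: aromatic n, 2 neighbours → 0 H
  atom 9: aromatic c, 2 neighbours → 1 H
  atom 10: aromatic c, 2 neighbours → 1 H
  atom 11: aromatic c, 3 neighbours → 0 H
  atom 12: C, bond orders sum to 4 (valence 4) → 0 H
  atom 13: O, bond orders sum to 2 (valence 2) → 0 H
  atom 14: O, bond orders sum to 2 (valence 2) → 0 H
  atom 15: C, bond orders sum to 1 (valence 4) → 3 H
Totals → C:9, H:9, N:1, O:5.
In Hill order: C9H9NO5.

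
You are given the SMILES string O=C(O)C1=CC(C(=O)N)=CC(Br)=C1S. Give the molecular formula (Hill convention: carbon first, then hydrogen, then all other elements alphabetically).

C8H6BrNO3S

Walk through each heavy atom and fill implicit hydrogens from standard valence (C 4, N 3, O 2, S 2, halogen 1):
  atom 1: O, bond orders sum to 2 (valence 2) → 0 H
  atom 2: C, bond orders sum to 4 (valence 4) → 0 H
  atom 3: O, bond orders sum to 1 (valence 2) → 1 H
  atom 4: C, bond orders sum to 4 (valence 4) → 0 H
  atom 5: C, bond orders sum to 3 (valence 4) → 1 H
  atom 6: C, bond orders sum to 4 (valence 4) → 0 H
  atom 7: C, bond orders sum to 4 (valence 4) → 0 H
  atom 8: O, bond orders sum to 2 (valence 2) → 0 H
  atom 9: N, bond orders sum to 1 (valence 3) → 2 H
  atom 10: C, bond orders sum to 3 (valence 4) → 1 H
  atom 11: C, bond orders sum to 4 (valence 4) → 0 H
  atom 12: Br (halogen, monovalent) → 0 H
  atom 13: C, bond orders sum to 4 (valence 4) → 0 H
  atom 14: S, bond orders sum to 1 (valence 2) → 1 H
Totals → C:8, H:6, Br:1, N:1, O:3, S:1.
In Hill order: C8H6BrNO3S.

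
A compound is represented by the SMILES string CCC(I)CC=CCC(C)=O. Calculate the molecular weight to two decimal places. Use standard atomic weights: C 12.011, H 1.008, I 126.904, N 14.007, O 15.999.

First, the molecular formula is C9H15IO (counting implicit H from valence).
  C: 9 × 12.011 = 108.099
  H: 15 × 1.008 = 15.120
  I: 1 × 126.904 = 126.904
  O: 1 × 15.999 = 15.999
Sum: 9×12.011 + 15×1.008 + 1×126.904 + 1×15.999 = 266.122 → 266.12 g/mol.

266.12 g/mol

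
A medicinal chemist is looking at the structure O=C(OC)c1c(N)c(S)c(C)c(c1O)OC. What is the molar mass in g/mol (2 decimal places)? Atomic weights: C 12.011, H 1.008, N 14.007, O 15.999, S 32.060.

First, the molecular formula is C10H13NO4S (counting implicit H from valence).
  C: 10 × 12.011 = 120.110
  H: 13 × 1.008 = 13.104
  N: 1 × 14.007 = 14.007
  O: 4 × 15.999 = 63.996
  S: 1 × 32.060 = 32.060
Sum: 10×12.011 + 13×1.008 + 1×14.007 + 4×15.999 + 1×32.060 = 243.277 → 243.28 g/mol.

243.28 g/mol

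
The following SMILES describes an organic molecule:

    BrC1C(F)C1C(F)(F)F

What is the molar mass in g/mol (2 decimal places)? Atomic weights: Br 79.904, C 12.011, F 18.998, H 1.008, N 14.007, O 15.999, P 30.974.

First, the molecular formula is C4H3BrF4 (counting implicit H from valence).
  Br: 1 × 79.904 = 79.904
  C: 4 × 12.011 = 48.044
  F: 4 × 18.998 = 75.992
  H: 3 × 1.008 = 3.024
Sum: 1×79.904 + 4×12.011 + 4×18.998 + 3×1.008 = 206.964 → 206.96 g/mol.

206.96 g/mol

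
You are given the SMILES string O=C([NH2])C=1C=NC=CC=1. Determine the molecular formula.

C6H6N2O

Walk through each heavy atom and fill implicit hydrogens from standard valence (C 4, N 3, O 2, S 2, halogen 1):
  atom 1: O, bond orders sum to 2 (valence 2) → 0 H
  atom 2: C, bond orders sum to 4 (valence 4) → 0 H
  atom 3: N with explicit H count 2
  atom 4: C, bond orders sum to 4 (valence 4) → 0 H
  atom 5: C, bond orders sum to 3 (valence 4) → 1 H
  atom 6: N, bond orders sum to 3 (valence 3) → 0 H
  atom 7: C, bond orders sum to 3 (valence 4) → 1 H
  atom 8: C, bond orders sum to 3 (valence 4) → 1 H
  atom 9: C, bond orders sum to 3 (valence 4) → 1 H
Totals → C:6, H:6, N:2, O:1.
In Hill order: C6H6N2O.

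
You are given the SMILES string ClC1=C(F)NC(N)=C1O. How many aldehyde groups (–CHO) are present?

Scan the SMILES for the aldehyde motif — none present.
Groups that are present: 1 hydroxyl, 1 primary amine.

0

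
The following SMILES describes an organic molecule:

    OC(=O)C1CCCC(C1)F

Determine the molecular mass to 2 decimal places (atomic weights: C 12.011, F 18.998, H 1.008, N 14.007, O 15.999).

146.16 g/mol

First, the molecular formula is C7H11FO2 (counting implicit H from valence).
  C: 7 × 12.011 = 84.077
  F: 1 × 18.998 = 18.998
  H: 11 × 1.008 = 11.088
  O: 2 × 15.999 = 31.998
Sum: 7×12.011 + 1×18.998 + 11×1.008 + 2×15.999 = 146.161 → 146.16 g/mol.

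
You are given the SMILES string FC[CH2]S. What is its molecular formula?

C2H5FS

Walk through each heavy atom and fill implicit hydrogens from standard valence (C 4, N 3, O 2, S 2, halogen 1):
  atom 1: F (halogen, monovalent) → 0 H
  atom 2: C, bond orders sum to 2 (valence 4) → 2 H
  atom 3: C with explicit H count 2
  atom 4: S, bond orders sum to 1 (valence 2) → 1 H
Totals → C:2, H:5, F:1, S:1.
In Hill order: C2H5FS.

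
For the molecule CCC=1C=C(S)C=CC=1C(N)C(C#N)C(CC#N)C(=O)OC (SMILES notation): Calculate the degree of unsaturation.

Degree of unsaturation = (number of rings) + (number of π bonds).
Ring closures in the SMILES: 1.
π bonds: 4 double bonds (each 1 DoU), 2 triple bonds (each 2 DoU) → 8 DoU from unsaturation.
Total DoU = 1 + 8 = 9.

9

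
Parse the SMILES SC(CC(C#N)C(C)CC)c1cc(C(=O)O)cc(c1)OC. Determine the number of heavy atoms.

Every atom symbol written in the SMILES (organic subset) is one heavy atom; implicit H are not written.
Heavy atoms by element → C:16, N:1, O:3, S:1.
Total: 21.

21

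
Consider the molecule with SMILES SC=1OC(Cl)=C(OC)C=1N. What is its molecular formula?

C5H6ClNO2S

Walk through each heavy atom and fill implicit hydrogens from standard valence (C 4, N 3, O 2, S 2, halogen 1):
  atom 1: S, bond orders sum to 1 (valence 2) → 1 H
  atom 2: C, bond orders sum to 4 (valence 4) → 0 H
  atom 3: O, bond orders sum to 2 (valence 2) → 0 H
  atom 4: C, bond orders sum to 4 (valence 4) → 0 H
  atom 5: Cl (halogen, monovalent) → 0 H
  atom 6: C, bond orders sum to 4 (valence 4) → 0 H
  atom 7: O, bond orders sum to 2 (valence 2) → 0 H
  atom 8: C, bond orders sum to 1 (valence 4) → 3 H
  atom 9: C, bond orders sum to 4 (valence 4) → 0 H
  atom 10: N, bond orders sum to 1 (valence 3) → 2 H
Totals → C:5, H:6, Cl:1, N:1, O:2, S:1.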